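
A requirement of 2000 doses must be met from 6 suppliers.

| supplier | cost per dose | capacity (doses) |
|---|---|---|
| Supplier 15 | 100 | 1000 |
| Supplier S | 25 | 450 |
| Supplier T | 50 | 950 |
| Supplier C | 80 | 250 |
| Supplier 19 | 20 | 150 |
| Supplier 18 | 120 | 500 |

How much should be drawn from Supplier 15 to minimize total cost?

200

Fill from the cheapest supplier first.
Supplier 19 (20): use full 150 ; 1850 doses to go.
Supplier S (25): use full 450 ; 1400 doses to go.
Supplier T (50): use full 950 ; 450 doses to go.
Take 250 from Supplier C at 80 ; need 200 more.
Supplier 15 at 100: take 200 of its 1000 ; requirement met.
Supplier 18: unused.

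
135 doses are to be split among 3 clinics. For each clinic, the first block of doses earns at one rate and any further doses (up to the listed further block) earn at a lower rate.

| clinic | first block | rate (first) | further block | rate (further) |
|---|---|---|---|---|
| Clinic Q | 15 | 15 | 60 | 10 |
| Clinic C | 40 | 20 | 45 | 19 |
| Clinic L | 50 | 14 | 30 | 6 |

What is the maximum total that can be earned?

2370

Order all 6 blocks by rate: Clinic C/T1 20 > Clinic C/T2 19 > Clinic Q/T1 15 > Clinic L/T1 14 > Clinic Q/T2 10 > Clinic L/T2 6.
Clinic C T1 at 20: fill all 40 — 95 left.
Clinic C T2 at 19: fill all 45 — 50 left.
Clinic Q/T1 (15): +15 — 35 left.
35 remain; put them into Clinic L T1 at 14.
Total = 20×40 + 19×45 + 15×15 + 14×35 = 2370.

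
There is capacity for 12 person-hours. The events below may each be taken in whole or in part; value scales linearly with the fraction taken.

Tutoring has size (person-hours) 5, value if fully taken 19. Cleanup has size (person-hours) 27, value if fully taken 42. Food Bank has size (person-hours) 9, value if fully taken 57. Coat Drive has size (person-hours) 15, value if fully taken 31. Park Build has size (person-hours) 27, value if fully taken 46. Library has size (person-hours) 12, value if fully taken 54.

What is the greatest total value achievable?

Rank by value-to-size ratio: Food Bank 57/9≈6.33, Library 54/12≈4.5, Tutoring 19/5≈3.8, Coat Drive 31/15≈2.07, Park Build 46/27≈1.7, Cleanup 42/27≈1.56.
All 9 person-hours of Food Bank fit (value 57) ; 3 remain.
Fill the last 3 person-hours with part of Library: 3/12 of it earns 13.5.
Total value = 70.5.

70.5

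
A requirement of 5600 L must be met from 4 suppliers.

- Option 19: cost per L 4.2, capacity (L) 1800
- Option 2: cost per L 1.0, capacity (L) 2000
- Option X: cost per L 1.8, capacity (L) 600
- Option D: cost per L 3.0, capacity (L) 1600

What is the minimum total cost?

13760

Use suppliers in increasing cost order.
Take 2000 from Option 2 at 1.0 → need 3600 more.
Take 600 from Option X at 1.8 → need 3000 more.
Take 1600 from Option D at 3.0 → need 1400 more.
Take 1400 from Option 19 at 4.2 to finish.
Cost = 2000×1.0 + 600×1.8 + 1600×3.0 + 1400×4.2 = 13760.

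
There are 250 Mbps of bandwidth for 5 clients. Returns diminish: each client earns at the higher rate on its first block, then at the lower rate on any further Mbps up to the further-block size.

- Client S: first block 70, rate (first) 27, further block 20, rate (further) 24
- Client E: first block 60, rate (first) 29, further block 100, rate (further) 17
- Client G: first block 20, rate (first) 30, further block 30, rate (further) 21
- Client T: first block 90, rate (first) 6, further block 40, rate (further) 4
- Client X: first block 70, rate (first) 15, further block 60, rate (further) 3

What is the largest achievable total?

6190

Order all 10 blocks by rate: Client G/T1 30 > Client E/T1 29 > Client S/T1 27 > Client S/T2 24 > Client G/T2 21 > Client E/T2 17 > Client X/T1 15 > Client T/T1 6 > Client T/T2 4 > Client X/T2 3.
Client G T1 at 30: fill all 20 — 230 left.
Fill Client E T1 block (60 at 29) — 170 left.
Client S/T1 (27): +70 — 100 left.
Fill Client S T2 block (20 at 24) — 80 left.
Client G/T2 (21): +30 — 50 left.
Client E T2 at 17: only 50 left, fill 50.
Total = 30×20 + 29×60 + 27×70 + 24×20 + 21×30 + 17×50 = 6190.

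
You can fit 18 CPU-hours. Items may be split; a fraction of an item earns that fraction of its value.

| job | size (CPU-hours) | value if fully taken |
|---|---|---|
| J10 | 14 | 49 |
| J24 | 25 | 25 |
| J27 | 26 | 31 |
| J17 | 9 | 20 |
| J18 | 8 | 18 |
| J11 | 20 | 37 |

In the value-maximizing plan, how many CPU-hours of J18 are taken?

Best value per unit of size first: J10 49/14≈3.5, J18 18/8≈2.25, J17 20/9≈2.22, J11 37/20≈1.85, J27 31/26≈1.19, J24 25/25≈1.
J10: take in full, 14 CPU-hours for value 49 — 4 left.
Only 4 CPU-hours remain; take 4/8 of J18 for value 18×4/8 = 9.

4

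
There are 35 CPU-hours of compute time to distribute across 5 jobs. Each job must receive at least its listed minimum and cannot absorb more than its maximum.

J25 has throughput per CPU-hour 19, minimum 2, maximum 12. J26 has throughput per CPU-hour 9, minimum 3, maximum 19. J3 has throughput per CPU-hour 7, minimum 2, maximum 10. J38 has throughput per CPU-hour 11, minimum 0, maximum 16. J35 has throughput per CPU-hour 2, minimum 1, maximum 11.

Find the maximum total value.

456

Meeting every minimum uses 2+3+2+0+1 = 8 CPU-hours, leaving 27.
Order the jobs by throughput per CPU-hour: J25 19 > J38 11 > J26 9 > J3 7 > J35 2.
J25: +10 to 12 (cap) → 17 left.
J38 takes 16 more to reach its cap of 16 → 1 left.
J26: +1 (room for 16) → 4. Pool exhausted.
Total = 19×12 + 9×4 + 7×2 + 11×16 + 2×1 = 456.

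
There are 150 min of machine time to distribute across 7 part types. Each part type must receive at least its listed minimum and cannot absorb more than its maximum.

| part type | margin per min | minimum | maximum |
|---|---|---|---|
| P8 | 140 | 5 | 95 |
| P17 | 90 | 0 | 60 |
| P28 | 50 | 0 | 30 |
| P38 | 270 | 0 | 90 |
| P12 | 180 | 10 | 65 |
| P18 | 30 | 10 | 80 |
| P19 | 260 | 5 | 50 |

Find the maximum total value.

36200

Meeting every minimum uses 5+0+0+0+10+10+5 = 30 min, leaving 120.
Rank by margin per min: P38 270 > P19 260 > P12 180 > P8 140 > P17 90 > P28 50 > P18 30.
P38: +90 to 90 (cap) → 30 left.
Only 30 left; P19 takes them to reach 35.
Total = 140×5 + 270×90 + 180×10 + 30×10 + 260×35 = 36200.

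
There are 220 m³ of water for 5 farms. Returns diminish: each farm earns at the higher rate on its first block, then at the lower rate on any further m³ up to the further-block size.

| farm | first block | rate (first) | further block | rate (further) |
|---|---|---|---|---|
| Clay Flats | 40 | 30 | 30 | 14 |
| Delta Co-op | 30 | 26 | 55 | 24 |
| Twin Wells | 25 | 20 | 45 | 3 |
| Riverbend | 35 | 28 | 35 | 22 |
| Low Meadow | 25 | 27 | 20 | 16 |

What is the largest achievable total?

Treat each block as its own option and order by rate: Clay Flats/tier1 30 > Riverbend/tier1 28 > Low Meadow/tier1 27 > Delta Co-op/tier1 26 > Delta Co-op/tier2 24 > Riverbend/tier2 22 > Twin Wells/tier1 20 > Low Meadow/tier2 16 > Clay Flats/tier2 14 > Twin Wells/tier2 3.
Clay Flats/tier1 (30): +40 — 180 left.
Fill Riverbend tier1 block (35 at 28) — 145 left.
Fill Low Meadow tier1 block (25 at 27) — 120 left.
Delta Co-op tier1 at 26: fill all 30 — 90 left.
Delta Co-op/tier2 (24): +55 — 35 left.
Riverbend/tier2 (22): +35 — 0 left.
Total = 30×40 + 28×35 + 27×25 + 26×30 + 24×55 + 22×35 = 5725.

5725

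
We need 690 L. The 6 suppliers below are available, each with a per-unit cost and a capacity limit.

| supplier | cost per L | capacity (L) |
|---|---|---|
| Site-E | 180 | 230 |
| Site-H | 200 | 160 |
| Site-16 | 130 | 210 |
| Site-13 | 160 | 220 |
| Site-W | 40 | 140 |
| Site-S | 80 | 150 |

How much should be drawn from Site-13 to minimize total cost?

190

Use suppliers in increasing cost order.
Site-W at 40: take all 140 L — 550 still needed.
Site-S at 80: take all 150 L — 400 still needed.
Site-16 (130): use full 210 — 190 L to go.
Site-13 at 160: take 190 of its 220 — requirement met.
Site-E, Site-H: unused.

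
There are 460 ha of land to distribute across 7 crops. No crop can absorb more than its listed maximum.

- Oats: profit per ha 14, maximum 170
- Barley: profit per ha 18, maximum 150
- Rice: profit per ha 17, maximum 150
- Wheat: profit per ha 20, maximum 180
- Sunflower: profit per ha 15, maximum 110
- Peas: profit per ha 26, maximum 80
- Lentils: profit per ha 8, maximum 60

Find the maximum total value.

Highest profit per ha first: Peas 26 > Wheat 20 > Barley 18 > Rice 17 > Sunflower 15 > Oats 14 > Lentils 8.
Give Peas 80 to hit its cap of 80 → 380 left.
Wheat: +180 to 180 (cap) → 200 left.
Give Barley 150 to hit its cap of 150 → 50 left.
Only 50 left; Rice takes them to reach 50.
Total = 18×150 + 17×50 + 20×180 + 26×80 = 9230.

9230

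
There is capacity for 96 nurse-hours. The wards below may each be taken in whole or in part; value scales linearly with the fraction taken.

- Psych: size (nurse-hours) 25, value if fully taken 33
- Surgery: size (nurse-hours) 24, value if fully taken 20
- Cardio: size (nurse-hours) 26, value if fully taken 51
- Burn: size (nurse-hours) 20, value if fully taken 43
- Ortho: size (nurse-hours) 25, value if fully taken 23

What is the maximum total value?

150

Best value per unit of size first: Burn 43/20≈2.15, Cardio 51/26≈1.96, Psych 33/25≈1.32, Ortho 23/25≈0.92, Surgery 20/24≈0.833.
Burn: take in full, 20 nurse-hours for value 43 ; 76 left.
Cardio: take in full, 26 nurse-hours for value 51 ; 50 left.
Psych: take in full, 25 nurse-hours for value 33 ; 25 left.
Ortho: take in full, 25 nurse-hours for value 23 ; 0 left.
Total value = 150.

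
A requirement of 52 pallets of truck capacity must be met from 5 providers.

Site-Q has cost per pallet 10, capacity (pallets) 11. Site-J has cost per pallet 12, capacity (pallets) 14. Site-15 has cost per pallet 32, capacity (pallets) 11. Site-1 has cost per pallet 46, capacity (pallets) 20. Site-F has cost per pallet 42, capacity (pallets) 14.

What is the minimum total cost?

Fill from the cheapest provider first.
Site-Q (10): use full 11 ; 41 pallets to go.
Take 14 from Site-J at 12 ; need 27 more.
Site-15 at 32: take all 11 pallets ; 16 still needed.
Site-F at 42: take all 14 pallets ; 2 still needed.
Site-1 (46): take the remaining 2 ; done.
Cost = 11×10 + 14×12 + 11×32 + 14×42 + 2×46 = 1310.

1310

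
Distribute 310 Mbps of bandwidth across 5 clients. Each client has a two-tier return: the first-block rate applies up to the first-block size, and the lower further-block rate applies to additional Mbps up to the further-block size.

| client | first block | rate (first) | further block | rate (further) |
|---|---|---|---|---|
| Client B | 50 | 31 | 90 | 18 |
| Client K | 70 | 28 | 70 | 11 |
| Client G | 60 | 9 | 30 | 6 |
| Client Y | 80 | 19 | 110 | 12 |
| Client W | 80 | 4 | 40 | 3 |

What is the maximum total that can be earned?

6890

Order all 10 blocks by rate: Client B/first 31 > Client K/first 28 > Client Y/first 19 > Client B/second 18 > Client Y/second 12 > Client K/second 11 > Client G/first 9 > Client G/second 6 > Client W/first 4 > Client W/second 3.
Client B first at 31: fill all 50 — 260 left.
Client K first at 28: fill all 70 — 190 left.
Fill Client Y first block (80 at 19) — 110 left.
Client B/second (18): +90 — 20 left.
Client Y second at 12: only 20 left, fill 20.
Total = 31×50 + 28×70 + 19×80 + 18×90 + 12×20 = 6890.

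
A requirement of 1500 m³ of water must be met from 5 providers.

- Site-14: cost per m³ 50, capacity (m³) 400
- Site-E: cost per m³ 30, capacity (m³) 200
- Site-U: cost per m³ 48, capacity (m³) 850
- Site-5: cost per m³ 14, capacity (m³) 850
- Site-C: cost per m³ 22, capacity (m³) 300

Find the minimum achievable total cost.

Fill from the cheapest provider first.
Site-5 at 14: take all 850 m³ — 650 still needed.
Site-C (22): use full 300 — 350 m³ to go.
Site-E (30): use full 200 — 150 m³ to go.
Site-U (48): take the remaining 150 — done.
Site-14: unused.
Cost = 850×14 + 300×22 + 200×30 + 150×48 = 31700.

31700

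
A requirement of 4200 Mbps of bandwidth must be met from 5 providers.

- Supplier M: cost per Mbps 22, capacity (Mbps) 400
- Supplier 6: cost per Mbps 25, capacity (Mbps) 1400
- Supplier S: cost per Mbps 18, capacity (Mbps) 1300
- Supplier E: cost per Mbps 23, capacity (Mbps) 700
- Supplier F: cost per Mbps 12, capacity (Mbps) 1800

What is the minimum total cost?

69900

Cheapest first:
Take 1800 from Supplier F at 12 — need 2400 more.
Take 1300 from Supplier S at 18 — need 1100 more.
Take 400 from Supplier M at 22 — need 700 more.
Supplier E (23): use full 700 — 0 Mbps to go.
Supplier 6: unused.
Cost = 1800×12 + 1300×18 + 400×22 + 700×23 = 69900.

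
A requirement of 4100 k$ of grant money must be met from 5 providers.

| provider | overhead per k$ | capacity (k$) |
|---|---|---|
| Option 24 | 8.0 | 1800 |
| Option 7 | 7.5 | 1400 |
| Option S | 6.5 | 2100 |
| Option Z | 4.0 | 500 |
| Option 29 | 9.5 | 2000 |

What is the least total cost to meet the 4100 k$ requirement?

26950

Cheapest first:
Option Z at 4.0: take all 500 k$ → 3600 still needed.
Option S (6.5): use full 2100 → 1500 k$ to go.
Take 1400 from Option 7 at 7.5 → need 100 more.
Take 100 from Option 24 at 8.0 to finish.
Option 29: unused.
Cost = 500×4.0 + 2100×6.5 + 1400×7.5 + 100×8.0 = 26950.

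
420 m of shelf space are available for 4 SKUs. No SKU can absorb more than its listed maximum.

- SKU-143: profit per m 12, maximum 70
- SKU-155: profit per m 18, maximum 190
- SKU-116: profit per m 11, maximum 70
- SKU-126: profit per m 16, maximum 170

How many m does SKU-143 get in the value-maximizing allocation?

60

Highest profit per m first: SKU-155 18 > SKU-126 16 > SKU-143 12 > SKU-116 11.
SKU-155 takes 190 to reach its cap of 190 — 230 left.
SKU-126: +170 to 170 (cap) — 60 left.
Only 60 left; SKU-143 takes them to reach 60.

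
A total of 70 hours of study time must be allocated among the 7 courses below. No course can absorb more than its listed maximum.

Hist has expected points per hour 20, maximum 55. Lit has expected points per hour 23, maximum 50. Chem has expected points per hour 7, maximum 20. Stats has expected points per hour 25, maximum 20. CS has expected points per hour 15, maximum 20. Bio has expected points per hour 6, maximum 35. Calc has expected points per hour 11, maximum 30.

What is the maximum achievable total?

Order the courses by expected points per hour: Stats 25 > Lit 23 > Hist 20 > CS 15 > Calc 11 > Chem 7 > Bio 6.
Give Stats 20 to hit its cap of 20 ; 50 left.
Give Lit 50 to hit its cap of 50 ; 0 left.
Total = 23×50 + 25×20 = 1650.

1650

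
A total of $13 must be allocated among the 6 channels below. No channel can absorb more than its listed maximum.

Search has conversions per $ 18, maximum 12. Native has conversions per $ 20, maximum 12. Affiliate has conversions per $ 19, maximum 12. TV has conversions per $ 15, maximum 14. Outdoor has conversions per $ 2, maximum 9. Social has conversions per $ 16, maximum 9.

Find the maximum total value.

Order the channels by conversions per $: Native 20 > Affiliate 19 > Search 18 > Social 16 > TV 15 > Outdoor 2.
Give Native 12 to hit its cap of 12 ; 1 left.
Only 1 left; Affiliate takes them to reach 1.
Total = 20×12 + 19×1 = 259.

259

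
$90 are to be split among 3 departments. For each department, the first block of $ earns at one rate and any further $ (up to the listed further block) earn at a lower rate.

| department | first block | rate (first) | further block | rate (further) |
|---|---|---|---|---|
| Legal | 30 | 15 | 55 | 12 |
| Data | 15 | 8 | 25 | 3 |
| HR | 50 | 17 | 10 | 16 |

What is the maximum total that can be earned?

1460

Treat each block as its own option and order by rate: HR/tier1 17 > HR/tier2 16 > Legal/tier1 15 > Legal/tier2 12 > Data/tier1 8 > Data/tier2 3.
HR/tier1 (17): +50 → 40 left.
HR tier2 at 16: fill all 10 → 30 left.
Fill Legal tier1 block (30 at 15) → 0 left.
Total = 17×50 + 16×10 + 15×30 = 1460.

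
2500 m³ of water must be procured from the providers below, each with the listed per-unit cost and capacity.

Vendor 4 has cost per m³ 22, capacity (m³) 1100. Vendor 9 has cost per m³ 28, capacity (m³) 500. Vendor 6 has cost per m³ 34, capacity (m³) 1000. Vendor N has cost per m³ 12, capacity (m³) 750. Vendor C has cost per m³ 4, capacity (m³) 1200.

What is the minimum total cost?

Cheapest first:
Vendor C (4): use full 1200 — 1300 m³ to go.
Vendor N (12): use full 750 — 550 m³ to go.
Take 550 from Vendor 4 at 22 to finish.
Vendor 9, Vendor 6: unused.
Cost = 1200×4 + 750×12 + 550×22 = 25900.

25900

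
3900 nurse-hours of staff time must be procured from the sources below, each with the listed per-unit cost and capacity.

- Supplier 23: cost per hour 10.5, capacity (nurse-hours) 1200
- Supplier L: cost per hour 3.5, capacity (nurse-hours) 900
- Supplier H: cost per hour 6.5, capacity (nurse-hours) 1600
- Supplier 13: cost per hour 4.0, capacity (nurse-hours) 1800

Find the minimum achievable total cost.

Use sources in increasing cost order.
Take 900 from Supplier L at 3.5 → need 3000 more.
Supplier 13 at 4.0: take all 1800 nurse-hours → 1200 still needed.
Take 1200 from Supplier H at 6.5 to finish.
Supplier 23: unused.
Cost = 900×3.5 + 1800×4.0 + 1200×6.5 = 18150.

18150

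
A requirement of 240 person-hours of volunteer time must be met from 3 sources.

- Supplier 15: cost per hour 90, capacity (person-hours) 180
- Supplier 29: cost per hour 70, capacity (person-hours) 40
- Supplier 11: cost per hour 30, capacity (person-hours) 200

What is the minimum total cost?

8800

Use sources in increasing cost order.
Supplier 11 at 30: take all 200 person-hours — 40 still needed.
Supplier 29 (70): use full 40 — 0 person-hours to go.
Supplier 15: unused.
Cost = 200×30 + 40×70 = 8800.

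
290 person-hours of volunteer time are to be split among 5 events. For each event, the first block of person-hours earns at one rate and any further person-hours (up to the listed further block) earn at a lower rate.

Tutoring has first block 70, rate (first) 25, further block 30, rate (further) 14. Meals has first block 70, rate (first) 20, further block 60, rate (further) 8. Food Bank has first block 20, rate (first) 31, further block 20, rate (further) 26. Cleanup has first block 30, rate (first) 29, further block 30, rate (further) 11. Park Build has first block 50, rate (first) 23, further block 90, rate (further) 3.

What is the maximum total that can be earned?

Rank every tier by rate: Food Bank/tier1 31 > Cleanup/tier1 29 > Food Bank/tier2 26 > Tutoring/tier1 25 > Park Build/tier1 23 > Meals/tier1 20 > Tutoring/tier2 14 > Cleanup/tier2 11 > Meals/tier2 8 > Park Build/tier2 3.
Food Bank/tier1 (31): +20 → 270 left.
Fill Cleanup tier1 block (30 at 29) → 240 left.
Food Bank tier2 at 26: fill all 20 → 220 left.
Fill Tutoring tier1 block (70 at 25) → 150 left.
Park Build/tier1 (23): +50 → 100 left.
Fill Meals tier1 block (70 at 20) → 30 left.
Tutoring tier2 at 14: fill all 30 → 0 left.
Total = 31×20 + 29×30 + 26×20 + 25×70 + 23×50 + 20×70 + 14×30 = 6730.

6730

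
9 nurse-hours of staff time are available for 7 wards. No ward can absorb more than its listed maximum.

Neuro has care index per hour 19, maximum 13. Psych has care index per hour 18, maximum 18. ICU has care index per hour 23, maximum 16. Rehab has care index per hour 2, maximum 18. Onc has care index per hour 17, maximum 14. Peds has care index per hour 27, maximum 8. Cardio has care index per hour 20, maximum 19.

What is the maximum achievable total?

Rank by care index per hour: Peds 27 > ICU 23 > Cardio 20 > Neuro 19 > Psych 18 > Onc 17 > Rehab 2.
Peds: +8 to 8 (cap) — 1 left.
ICU: +1 (room for 16) → 1. Pool exhausted.
Total = 23×1 + 27×8 = 239.

239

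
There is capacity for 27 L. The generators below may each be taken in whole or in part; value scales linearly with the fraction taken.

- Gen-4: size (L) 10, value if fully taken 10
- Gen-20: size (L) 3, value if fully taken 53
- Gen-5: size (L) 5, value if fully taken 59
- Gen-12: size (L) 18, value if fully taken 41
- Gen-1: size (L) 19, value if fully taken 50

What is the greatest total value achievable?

162

Best value per unit of size first: Gen-20 53/3≈17.7, Gen-5 59/5≈11.8, Gen-1 50/19≈2.63, Gen-12 41/18≈2.28, Gen-4 10/10≈1.
Take all of Gen-20 (3 L, value 53) → 24 L left.
Gen-5: take in full, 5 L for value 59 → 19 left.
Gen-1: take in full, 19 L for value 50 → 0 left.
Total value = 162.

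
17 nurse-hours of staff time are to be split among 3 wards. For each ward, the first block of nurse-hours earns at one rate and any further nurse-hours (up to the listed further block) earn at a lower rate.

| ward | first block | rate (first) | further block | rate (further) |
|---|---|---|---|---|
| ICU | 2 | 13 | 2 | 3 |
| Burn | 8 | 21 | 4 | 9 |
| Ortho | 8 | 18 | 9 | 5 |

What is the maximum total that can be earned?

Treat each block as its own option and order by rate: Burn/T1 21 > Ortho/T1 18 > ICU/T1 13 > Burn/T2 9 > Ortho/T2 5 > ICU/T2 3.
Burn/T1 (21): +8 → 9 left.
Fill Ortho T1 block (8 at 18) → 1 left.
ICU/T1: +1 of 2 at 13; pool empty.
Total = 21×8 + 18×8 + 13×1 = 325.

325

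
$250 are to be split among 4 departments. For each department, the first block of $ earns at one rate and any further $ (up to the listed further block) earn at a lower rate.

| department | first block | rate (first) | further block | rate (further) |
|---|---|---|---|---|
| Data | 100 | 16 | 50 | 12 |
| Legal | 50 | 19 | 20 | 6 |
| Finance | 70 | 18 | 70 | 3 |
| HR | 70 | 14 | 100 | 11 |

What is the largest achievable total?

Treat each block as its own option and order by rate: Legal/first 19 > Finance/first 18 > Data/first 16 > HR/first 14 > Data/second 12 > HR/second 11 > Legal/second 6 > Finance/second 3.
Fill Legal first block (50 at 19) — 200 left.
Finance/first (18): +70 — 130 left.
Data/first (16): +100 — 30 left.
HR/first: +30 of 70 at 14; pool empty.
Total = 19×50 + 18×70 + 16×100 + 14×30 = 4230.

4230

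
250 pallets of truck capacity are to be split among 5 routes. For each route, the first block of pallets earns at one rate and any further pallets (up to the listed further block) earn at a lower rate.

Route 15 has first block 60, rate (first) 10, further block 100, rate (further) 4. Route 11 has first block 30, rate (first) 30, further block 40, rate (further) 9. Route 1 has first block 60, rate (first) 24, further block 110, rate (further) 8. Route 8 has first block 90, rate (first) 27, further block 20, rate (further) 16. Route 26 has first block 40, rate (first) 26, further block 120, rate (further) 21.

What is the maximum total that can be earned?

6440

Rank every tier by rate: Route 11/first 30 > Route 8/first 27 > Route 26/first 26 > Route 1/first 24 > Route 26/second 21 > Route 8/second 16 > Route 15/first 10 > Route 11/second 9 > Route 1/second 8 > Route 15/second 4.
Fill Route 11 first block (30 at 30) → 220 left.
Fill Route 8 first block (90 at 27) → 130 left.
Route 26 first at 26: fill all 40 → 90 left.
Fill Route 1 first block (60 at 24) → 30 left.
30 remain; put them into Route 26 second at 21.
Total = 30×30 + 27×90 + 26×40 + 24×60 + 21×30 = 6440.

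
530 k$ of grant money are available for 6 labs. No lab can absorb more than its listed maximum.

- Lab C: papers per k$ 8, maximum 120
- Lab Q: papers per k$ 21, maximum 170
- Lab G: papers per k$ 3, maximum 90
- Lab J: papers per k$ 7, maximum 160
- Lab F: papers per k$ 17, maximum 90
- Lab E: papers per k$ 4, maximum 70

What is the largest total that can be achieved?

Highest papers per k$ first: Lab Q 21 > Lab F 17 > Lab C 8 > Lab J 7 > Lab E 4 > Lab G 3.
Lab Q takes 170 to reach its cap of 170 ; 360 left.
Lab F takes 90 to reach its cap of 90 ; 270 left.
Lab C takes 120 to reach its cap of 120 ; 150 left.
Only 150 left; Lab J takes them to reach 150.
Total = 8×120 + 21×170 + 7×150 + 17×90 = 7110.

7110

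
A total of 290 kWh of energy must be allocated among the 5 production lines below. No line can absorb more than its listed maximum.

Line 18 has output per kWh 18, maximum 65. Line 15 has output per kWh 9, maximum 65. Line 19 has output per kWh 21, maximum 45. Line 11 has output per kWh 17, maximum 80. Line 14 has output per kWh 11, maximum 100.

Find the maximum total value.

Highest output per kWh first: Line 19 21 > Line 18 18 > Line 11 17 > Line 14 11 > Line 15 9.
Give Line 19 45 to hit its cap of 45 — 245 left.
Line 18: +65 to 65 (cap) — 180 left.
Line 11 takes 80 to reach its cap of 80 — 100 left.
Line 14 takes 100 to reach its cap of 100 — 0 left.
Total = 18×65 + 21×45 + 17×80 + 11×100 = 4575.

4575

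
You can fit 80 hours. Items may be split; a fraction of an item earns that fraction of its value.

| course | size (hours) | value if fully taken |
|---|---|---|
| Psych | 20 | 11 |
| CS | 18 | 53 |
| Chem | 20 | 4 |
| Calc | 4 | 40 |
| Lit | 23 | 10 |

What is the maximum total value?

Sort by value density: Calc 40/4≈10, CS 53/18≈2.94, Psych 11/20≈0.55, Lit 10/23≈0.435, Chem 4/20≈0.2.
Take all of Calc (4 hours, value 40) → 76 hours left.
CS: take in full, 18 hours for value 53 → 58 left.
Take all of Psych (20 hours, value 11) → 38 hours left.
Take all of Lit (23 hours, value 10) → 15 hours left.
Only 15 hours remain; take 15/20 of Chem for value 4×15/20 = 3.
Total value = 117.

117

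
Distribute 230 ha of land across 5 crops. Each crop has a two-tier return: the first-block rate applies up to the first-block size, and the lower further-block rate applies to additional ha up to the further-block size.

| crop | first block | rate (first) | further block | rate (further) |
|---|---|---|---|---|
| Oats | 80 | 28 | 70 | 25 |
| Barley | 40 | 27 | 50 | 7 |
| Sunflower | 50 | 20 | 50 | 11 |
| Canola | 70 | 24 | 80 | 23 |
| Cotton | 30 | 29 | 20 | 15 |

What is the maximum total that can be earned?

Treat each block as its own option and order by rate: Cotton/tier1 29 > Oats/tier1 28 > Barley/tier1 27 > Oats/tier2 25 > Canola/tier1 24 > Canola/tier2 23 > Sunflower/tier1 20 > Cotton/tier2 15 > Sunflower/tier2 11 > Barley/tier2 7.
Cotton/tier1 (29): +30 — 200 left.
Oats tier1 at 28: fill all 80 — 120 left.
Fill Barley tier1 block (40 at 27) — 80 left.
Oats/tier2 (25): +70 — 10 left.
Canola/tier1: +10 of 70 at 24; pool empty.
Total = 29×30 + 28×80 + 27×40 + 25×70 + 24×10 = 6180.

6180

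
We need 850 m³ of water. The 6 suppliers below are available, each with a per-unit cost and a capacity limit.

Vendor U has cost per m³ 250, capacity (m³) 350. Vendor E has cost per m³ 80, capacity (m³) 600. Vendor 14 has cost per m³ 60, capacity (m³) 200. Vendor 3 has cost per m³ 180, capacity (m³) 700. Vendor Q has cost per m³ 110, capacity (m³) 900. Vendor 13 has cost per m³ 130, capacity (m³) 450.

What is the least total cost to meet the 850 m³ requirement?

Cheapest first:
Vendor 14 (60): use full 200 ; 650 m³ to go.
Vendor E (80): use full 600 ; 50 m³ to go.
Vendor Q (110): take the remaining 50 ; done.
Vendor 13, Vendor 3, Vendor U: unused.
Cost = 200×60 + 600×80 + 50×110 = 65500.

65500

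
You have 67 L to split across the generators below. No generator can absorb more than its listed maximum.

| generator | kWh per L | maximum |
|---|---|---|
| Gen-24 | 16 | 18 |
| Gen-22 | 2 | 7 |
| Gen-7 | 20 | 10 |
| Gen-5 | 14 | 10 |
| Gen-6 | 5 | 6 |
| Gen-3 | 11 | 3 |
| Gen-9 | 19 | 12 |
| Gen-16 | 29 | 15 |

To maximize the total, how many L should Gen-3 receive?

Order the generators by kWh per L: Gen-16 29 > Gen-7 20 > Gen-9 19 > Gen-24 16 > Gen-5 14 > Gen-3 11 > Gen-6 5 > Gen-22 2.
Give Gen-16 15 to hit its cap of 15 → 52 left.
Gen-7: +10 to 10 (cap) → 42 left.
Gen-9: +12 to 12 (cap) → 30 left.
Give Gen-24 18 to hit its cap of 18 → 12 left.
Give Gen-5 10 to hit its cap of 10 → 2 left.
Gen-3 has room for 3 but only 2 remain, so it gets 2.

2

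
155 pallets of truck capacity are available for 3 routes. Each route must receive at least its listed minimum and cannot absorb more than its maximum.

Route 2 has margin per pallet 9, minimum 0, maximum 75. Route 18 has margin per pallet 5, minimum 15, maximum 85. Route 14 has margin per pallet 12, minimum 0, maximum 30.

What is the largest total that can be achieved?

1285

Meeting every minimum uses 0+15+0 = 15 pallets, leaving 140.
Order the routes by margin per pallet: Route 14 12 > Route 2 9 > Route 18 5.
Route 14: +30 to 30 (cap) — 110 left.
Route 2: +75 to 75 (cap) — 35 left.
Only 35 left; Route 18 takes them to reach 50.
Total = 9×75 + 5×50 + 12×30 = 1285.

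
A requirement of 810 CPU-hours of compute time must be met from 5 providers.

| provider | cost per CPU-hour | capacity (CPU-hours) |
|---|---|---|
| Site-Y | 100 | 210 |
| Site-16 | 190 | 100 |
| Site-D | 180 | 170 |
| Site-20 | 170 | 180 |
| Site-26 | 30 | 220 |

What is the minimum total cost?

Fill from the cheapest provider first.
Site-26 at 30: take all 220 CPU-hours → 590 still needed.
Take 210 from Site-Y at 100 → need 380 more.
Site-20 (170): use full 180 → 200 CPU-hours to go.
Site-D at 180: take all 170 CPU-hours → 30 still needed.
Site-16 at 190: take 30 of its 100 → requirement met.
Cost = 220×30 + 210×100 + 180×170 + 170×180 + 30×190 = 94500.

94500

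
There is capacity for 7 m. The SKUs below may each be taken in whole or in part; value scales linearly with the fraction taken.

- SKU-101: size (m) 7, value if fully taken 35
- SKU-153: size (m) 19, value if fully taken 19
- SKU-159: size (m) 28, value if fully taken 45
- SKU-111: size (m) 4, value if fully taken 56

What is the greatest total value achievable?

71

Sort by value density: SKU-111 56/4≈14, SKU-101 35/7≈5, SKU-159 45/28≈1.61, SKU-153 19/19≈1.
All 4 m of SKU-111 fit (value 56) ; 3 remain.
Fill the last 3 m with part of SKU-101: 3/7 of it earns 15.
Total value = 71.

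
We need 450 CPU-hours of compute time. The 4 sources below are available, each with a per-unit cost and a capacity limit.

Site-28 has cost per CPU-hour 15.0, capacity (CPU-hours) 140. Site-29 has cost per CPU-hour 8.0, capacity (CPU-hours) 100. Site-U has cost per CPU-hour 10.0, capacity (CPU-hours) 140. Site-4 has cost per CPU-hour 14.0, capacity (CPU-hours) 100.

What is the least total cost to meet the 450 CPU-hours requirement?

Use sources in increasing cost order.
Site-29 (8.0): use full 100 → 350 CPU-hours to go.
Site-U (10.0): use full 140 → 210 CPU-hours to go.
Take 100 from Site-4 at 14.0 → need 110 more.
Site-28 at 15.0: take 110 of its 140 → requirement met.
Cost = 100×8.0 + 140×10.0 + 100×14.0 + 110×15.0 = 5250.

5250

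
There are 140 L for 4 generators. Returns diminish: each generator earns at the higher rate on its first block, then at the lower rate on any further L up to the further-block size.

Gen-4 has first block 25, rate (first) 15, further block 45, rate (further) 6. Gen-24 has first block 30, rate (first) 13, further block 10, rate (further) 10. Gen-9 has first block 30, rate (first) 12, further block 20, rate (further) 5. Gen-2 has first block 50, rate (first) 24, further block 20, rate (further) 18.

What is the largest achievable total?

Treat each block as its own option and order by rate: Gen-2/T1 24 > Gen-2/T2 18 > Gen-4/T1 15 > Gen-24/T1 13 > Gen-9/T1 12 > Gen-24/T2 10 > Gen-4/T2 6 > Gen-9/T2 5.
Gen-2 T1 at 24: fill all 50 → 90 left.
Fill Gen-2 T2 block (20 at 18) → 70 left.
Fill Gen-4 T1 block (25 at 15) → 45 left.
Fill Gen-24 T1 block (30 at 13) → 15 left.
15 remain; put them into Gen-9 T1 at 12.
Total = 24×50 + 18×20 + 15×25 + 13×30 + 12×15 = 2505.

2505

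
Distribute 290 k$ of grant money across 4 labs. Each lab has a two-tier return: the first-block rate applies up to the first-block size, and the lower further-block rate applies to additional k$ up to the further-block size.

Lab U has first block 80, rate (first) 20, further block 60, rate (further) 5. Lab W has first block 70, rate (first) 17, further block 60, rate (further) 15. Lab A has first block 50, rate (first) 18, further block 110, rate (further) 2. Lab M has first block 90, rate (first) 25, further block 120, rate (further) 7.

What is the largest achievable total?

5940

Rank every tier by rate: Lab M/T1 25 > Lab U/T1 20 > Lab A/T1 18 > Lab W/T1 17 > Lab W/T2 15 > Lab M/T2 7 > Lab U/T2 5 > Lab A/T2 2.
Lab M/T1 (25): +90 — 200 left.
Fill Lab U T1 block (80 at 20) — 120 left.
Lab A T1 at 18: fill all 50 — 70 left.
Lab W/T1 (17): +70 — 0 left.
Total = 25×90 + 20×80 + 18×50 + 17×70 = 5940.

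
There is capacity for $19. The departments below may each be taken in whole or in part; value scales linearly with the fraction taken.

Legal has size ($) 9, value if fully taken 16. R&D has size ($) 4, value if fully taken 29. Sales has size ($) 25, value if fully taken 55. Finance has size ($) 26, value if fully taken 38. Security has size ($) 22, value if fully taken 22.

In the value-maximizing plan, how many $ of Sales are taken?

15

Sort by value density: R&D 29/4≈7.25, Sales 55/25≈2.2, Legal 16/9≈1.78, Finance 38/26≈1.46, Security 22/22≈1.
All 4 $ of R&D fit (value 29) ; 15 remain.
15 $ left: a 15/25 share of Sales gives 55×15/25 = 33.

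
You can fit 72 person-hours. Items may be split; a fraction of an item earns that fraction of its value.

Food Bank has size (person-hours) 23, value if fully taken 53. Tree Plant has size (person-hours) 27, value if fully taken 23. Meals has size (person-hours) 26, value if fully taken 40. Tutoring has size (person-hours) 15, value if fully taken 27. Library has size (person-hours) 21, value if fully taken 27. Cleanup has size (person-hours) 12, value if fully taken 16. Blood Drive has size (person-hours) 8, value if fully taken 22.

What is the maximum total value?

Best value per unit of size first: Blood Drive 22/8≈2.75, Food Bank 53/23≈2.3, Tutoring 27/15≈1.8, Meals 40/26≈1.54, Cleanup 16/12≈1.33, Library 27/21≈1.29, Tree Plant 23/27≈0.852.
Blood Drive: take in full, 8 person-hours for value 22 — 64 left.
Food Bank: take in full, 23 person-hours for value 53 — 41 left.
Tutoring: take in full, 15 person-hours for value 27 — 26 left.
Take all of Meals (26 person-hours, value 40) — 0 person-hours left.
Total value = 142.

142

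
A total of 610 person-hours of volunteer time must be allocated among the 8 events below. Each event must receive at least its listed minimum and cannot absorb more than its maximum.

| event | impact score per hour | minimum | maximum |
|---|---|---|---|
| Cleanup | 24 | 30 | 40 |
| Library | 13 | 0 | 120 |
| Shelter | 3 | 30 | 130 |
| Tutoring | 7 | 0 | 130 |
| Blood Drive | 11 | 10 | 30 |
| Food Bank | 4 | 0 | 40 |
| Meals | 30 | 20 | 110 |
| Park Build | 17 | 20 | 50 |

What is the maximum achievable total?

Meeting every minimum uses 30+0+30+0+10+0+20+20 = 110 person-hours, leaving 500.
Rank by impact score per hour: Meals 30 > Cleanup 24 > Park Build 17 > Library 13 > Blood Drive 11 > Tutoring 7 > Food Bank 4 > Shelter 3.
Meals: +90 to 110 (cap) → 410 left.
Give Cleanup 10 more to hit its cap of 40 → 400 left.
Park Build takes 30 more to reach its cap of 50 → 370 left.
Library takes 120 more to reach its cap of 120 → 250 left.
Blood Drive takes 20 more to reach its cap of 30 → 230 left.
Tutoring takes 130 more to reach its cap of 130 → 100 left.
Food Bank: +40 to 40 (cap) → 60 left.
Only 60 left; Shelter takes them to reach 90.
Total = 24×40 + 13×120 + 3×90 + 7×130 + 11×30 + 4×40 + 30×110 + 17×50 = 8340.

8340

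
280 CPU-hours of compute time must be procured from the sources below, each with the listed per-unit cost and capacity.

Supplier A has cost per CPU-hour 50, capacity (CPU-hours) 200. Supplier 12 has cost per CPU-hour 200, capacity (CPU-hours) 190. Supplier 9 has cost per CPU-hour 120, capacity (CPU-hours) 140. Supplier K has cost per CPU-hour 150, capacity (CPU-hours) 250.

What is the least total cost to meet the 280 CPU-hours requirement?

19600

Cheapest first:
Take 200 from Supplier A at 50 → need 80 more.
Take 80 from Supplier 9 at 120 to finish.
Supplier K, Supplier 12: unused.
Cost = 200×50 + 80×120 = 19600.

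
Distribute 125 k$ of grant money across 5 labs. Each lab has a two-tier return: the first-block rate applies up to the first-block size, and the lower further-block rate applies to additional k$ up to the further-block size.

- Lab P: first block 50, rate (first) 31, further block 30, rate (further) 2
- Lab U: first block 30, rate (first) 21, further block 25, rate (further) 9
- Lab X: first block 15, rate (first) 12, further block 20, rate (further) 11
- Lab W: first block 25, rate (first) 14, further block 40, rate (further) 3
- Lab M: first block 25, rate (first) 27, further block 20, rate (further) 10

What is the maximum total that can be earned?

Order all 10 blocks by rate: Lab P/first 31 > Lab M/first 27 > Lab U/first 21 > Lab W/first 14 > Lab X/first 12 > Lab X/second 11 > Lab M/second 10 > Lab U/second 9 > Lab W/second 3 > Lab P/second 2.
Lab P/first (31): +50 — 75 left.
Fill Lab M first block (25 at 27) — 50 left.
Lab U first at 21: fill all 30 — 20 left.
Lab W first at 14: only 20 left, fill 20.
Total = 31×50 + 27×25 + 21×30 + 14×20 = 3135.

3135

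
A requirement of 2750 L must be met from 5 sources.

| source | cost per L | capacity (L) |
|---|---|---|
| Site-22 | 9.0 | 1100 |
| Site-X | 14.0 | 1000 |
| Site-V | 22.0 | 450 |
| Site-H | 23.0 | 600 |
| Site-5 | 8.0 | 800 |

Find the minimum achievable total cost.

28200

Cheapest first:
Take 800 from Site-5 at 8.0 — need 1950 more.
Take 1100 from Site-22 at 9.0 — need 850 more.
Site-X at 14.0: take 850 of its 1000 — requirement met.
Site-V, Site-H: unused.
Cost = 800×8.0 + 1100×9.0 + 850×14.0 = 28200.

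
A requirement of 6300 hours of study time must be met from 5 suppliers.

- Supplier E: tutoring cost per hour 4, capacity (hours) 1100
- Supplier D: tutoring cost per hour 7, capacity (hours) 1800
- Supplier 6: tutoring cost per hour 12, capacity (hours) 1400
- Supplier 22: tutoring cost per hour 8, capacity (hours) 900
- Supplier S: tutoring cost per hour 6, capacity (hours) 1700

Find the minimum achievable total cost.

Cheapest first:
Take 1100 from Supplier E at 4 ; need 5200 more.
Take 1700 from Supplier S at 6 ; need 3500 more.
Supplier D at 7: take all 1800 hours ; 1700 still needed.
Take 900 from Supplier 22 at 8 ; need 800 more.
Supplier 6 at 12: take 800 of its 1400 ; requirement met.
Cost = 1100×4 + 1700×6 + 1800×7 + 900×8 + 800×12 = 44000.

44000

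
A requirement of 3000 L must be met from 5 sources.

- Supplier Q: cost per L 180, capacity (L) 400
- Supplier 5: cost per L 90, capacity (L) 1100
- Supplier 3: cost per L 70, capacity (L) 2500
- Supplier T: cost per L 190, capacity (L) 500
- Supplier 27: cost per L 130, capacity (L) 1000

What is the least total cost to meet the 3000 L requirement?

Fill from the cheapest source first.
Supplier 3 (70): use full 2500 → 500 L to go.
Supplier 5 (90): take the remaining 500 → done.
Supplier 27, Supplier Q, Supplier T: unused.
Cost = 2500×70 + 500×90 = 220000.

220000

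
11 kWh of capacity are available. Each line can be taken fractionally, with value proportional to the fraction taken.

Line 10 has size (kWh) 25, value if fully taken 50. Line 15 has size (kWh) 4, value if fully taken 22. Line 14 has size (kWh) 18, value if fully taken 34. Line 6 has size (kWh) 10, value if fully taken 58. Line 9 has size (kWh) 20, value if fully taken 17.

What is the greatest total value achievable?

Best value per unit of size first: Line 6 58/10≈5.8, Line 15 22/4≈5.5, Line 10 50/25≈2, Line 14 34/18≈1.89, Line 9 17/20≈0.85.
Take all of Line 6 (10 kWh, value 58) → 1 kWh left.
Only 1 kWh remain; take 1/4 of Line 15 for value 22×1/4 = 5.5.
Total value = 63.5.

63.5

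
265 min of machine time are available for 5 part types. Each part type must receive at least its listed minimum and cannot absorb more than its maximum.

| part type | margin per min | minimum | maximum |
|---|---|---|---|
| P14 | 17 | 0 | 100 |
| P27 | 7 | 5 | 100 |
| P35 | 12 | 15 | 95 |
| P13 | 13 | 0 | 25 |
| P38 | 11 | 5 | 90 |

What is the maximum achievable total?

3640

Meeting every minimum uses 0+5+15+0+5 = 25 min, leaving 240.
Highest margin per min first: P14 17 > P13 13 > P35 12 > P38 11 > P27 7.
Give P14 100 more to hit its cap of 100 → 140 left.
P13: +25 to 25 (cap) → 115 left.
Give P35 80 more to hit its cap of 95 → 35 left.
P38 has room for 85 more but only 35 remain, so it gets 40.
Total = 17×100 + 7×5 + 12×95 + 13×25 + 11×40 = 3640.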